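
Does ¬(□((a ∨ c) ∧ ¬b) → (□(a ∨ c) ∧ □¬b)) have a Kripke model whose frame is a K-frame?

1. ¬(□((a ∨ c) ∧ ¬b) → (□(a ∨ c) ∧ □¬b)), 0
2. □((a ∨ c) ∧ ¬b), 0
3. ¬(□(a ∨ c) ∧ □¬b), 0
4. ¬□(a ∨ c), 0
5. ¬(a ∨ c), 1
6. ¬a, 1
7. ¬c, 1
8. (a ∨ c) ∧ ¬b, 1
9. a ∨ c, 1
10. ¬b, 1
11. c, 1
Accessibility: 0R1
Branch closes: c and ¬c both at 1.
(One branch shown.) All branches close.

Unsatisfiable (every branch closes)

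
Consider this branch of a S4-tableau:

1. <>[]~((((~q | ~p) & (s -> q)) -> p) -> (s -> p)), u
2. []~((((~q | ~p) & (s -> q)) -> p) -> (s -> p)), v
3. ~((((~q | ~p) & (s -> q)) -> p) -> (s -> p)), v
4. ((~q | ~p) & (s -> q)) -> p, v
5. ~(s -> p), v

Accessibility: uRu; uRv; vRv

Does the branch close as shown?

Not closed

No atom appears with both signs at the same world.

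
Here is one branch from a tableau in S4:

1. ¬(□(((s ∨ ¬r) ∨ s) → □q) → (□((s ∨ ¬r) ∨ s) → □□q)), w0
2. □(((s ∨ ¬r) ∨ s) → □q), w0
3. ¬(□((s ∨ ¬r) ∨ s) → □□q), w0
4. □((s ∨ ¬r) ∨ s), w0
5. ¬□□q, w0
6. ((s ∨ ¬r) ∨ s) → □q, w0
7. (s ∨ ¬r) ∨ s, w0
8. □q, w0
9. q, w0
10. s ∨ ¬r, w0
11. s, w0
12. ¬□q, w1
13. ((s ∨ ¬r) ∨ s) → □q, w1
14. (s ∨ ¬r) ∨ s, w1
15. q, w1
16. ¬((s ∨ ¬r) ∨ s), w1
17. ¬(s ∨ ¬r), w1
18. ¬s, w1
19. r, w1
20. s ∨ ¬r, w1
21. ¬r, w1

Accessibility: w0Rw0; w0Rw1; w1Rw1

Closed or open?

Both r and ¬r appear at w1.

Yes, closed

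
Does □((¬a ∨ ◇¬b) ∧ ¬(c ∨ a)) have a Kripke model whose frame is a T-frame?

Yes, satisfiable

1. □((¬a ∨ ◇¬b) ∧ ¬(c ∨ a)), w0
2. (¬a ∨ ◇¬b) ∧ ¬(c ∨ a), w0
3. ¬a ∨ ◇¬b, w0
4. ¬(c ∨ a), w0
5. ¬c, w0
6. ¬a, w0
7. ◇¬b, w0
8. ¬b, w1
9. (¬a ∨ ◇¬b) ∧ ¬(c ∨ a), w1
10. ¬a ∨ ◇¬b, w1
11. ¬(c ∨ a), w1
12. ¬c, w1
13. ¬a, w1
14. ◇¬b, w1
15. ¬b, w2
Accessibility: w0Rw0, w0Rw1, w1Rw1, w1Rw2, w2Rw2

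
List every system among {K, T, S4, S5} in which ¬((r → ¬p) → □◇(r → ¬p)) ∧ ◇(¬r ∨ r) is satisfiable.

S5-tableau for the formula:
1. ¬((r → ¬p) → □◇(r → ¬p)) ∧ ◇(¬r ∨ r), 0
2. ¬((r → ¬p) → □◇(r → ¬p)), 0
3. ◇(¬r ∨ r), 0
4. r → ¬p, 0
5. ¬□◇(r → ¬p), 0
6. ¬p, 0
7. ¬r ∨ r, 1
8. r, 1
9. ¬◇(r → ¬p), 2
10. ¬(r → ¬p), 0
11. r, 0
12. p, 0
Accessibility: 0R0, 0R1, 0R2, 1R0, 1R1, 1R2, 2R0, 2R1, 2R2
Branch closes: p and ¬p both at 0.
Every branch closes (one shown): unsatisfiable in S5.
S4-tableau for the formula:
1. ¬((r → ¬p) → □◇(r → ¬p)) ∧ ◇(¬r ∨ r), 0
2. ¬((r → ¬p) → □◇(r → ¬p)), 0
3. ◇(¬r ∨ r), 0
4. r → ¬p, 0
5. ¬□◇(r → ¬p), 0
6. ¬p, 0
7. ¬r ∨ r, 1
8. r, 1
9. ¬◇(r → ¬p), 2
10. ¬(r → ¬p), 2
11. r, 2
12. p, 2
Accessibility: 0R0, 0R1, 0R2, 1R1, 2R2
Complete open branch: satisfiable in S4, hence also in K, T (this S4-model is also a K-model and a T-model).

K, T, S4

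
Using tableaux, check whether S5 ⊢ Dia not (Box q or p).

Tableau for the negation not Dia not (Box q or p):
1. not Dia not (Box q or p), u
2. Box q or p, u
3. p, u
Accessibility: uRu
The negation has an open branch (countermodel exists).

No, not valid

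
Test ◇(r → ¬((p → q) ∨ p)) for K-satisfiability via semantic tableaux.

1. ◇(r → ¬((p → q) ∨ p)), 0
2. r → ¬((p → q) ∨ p), 1
3. ¬r, 1
Accessibility: 0R1

Satisfiable (open branch found)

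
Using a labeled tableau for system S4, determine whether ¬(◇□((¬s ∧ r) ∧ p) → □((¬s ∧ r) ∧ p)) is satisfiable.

Yes, satisfiable

1. ¬(◇□((¬s ∧ r) ∧ p) → □((¬s ∧ r) ∧ p)), u
2. ◇□((¬s ∧ r) ∧ p), u
3. ¬□((¬s ∧ r) ∧ p), u
4. □((¬s ∧ r) ∧ p), v
5. (¬s ∧ r) ∧ p, v
6. ¬s ∧ r, v
7. p, v
8. ¬s, v
9. r, v
10. ¬((¬s ∧ r) ∧ p), w
11. ¬p, w
Accessibility: uRu, uRv, uRw, vRv, wRw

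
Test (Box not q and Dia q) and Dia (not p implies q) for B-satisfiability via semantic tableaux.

1. (Box not q and Dia q) and Dia (not p implies q), 0
2. Box not q and Dia q, 0
3. Dia (not p implies q), 0
4. Box not q, 0
5. Dia q, 0
6. not q, 0
7. not p implies q, 1
8. not q, 1
9. p, 1
10. q, 2
11. not q, 2
Accessibility: 0R0, 0R1, 0R2, 1R0, 1R1, 2R0, 2R2
Branch closes: q and not q both at 2.
Every branch closes; the branch above is one of them.

Unsatisfiable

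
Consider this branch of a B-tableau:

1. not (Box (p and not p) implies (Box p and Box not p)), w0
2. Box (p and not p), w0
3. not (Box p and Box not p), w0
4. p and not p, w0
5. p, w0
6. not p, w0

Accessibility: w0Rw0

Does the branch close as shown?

Closed

Both p and not p appear at w0.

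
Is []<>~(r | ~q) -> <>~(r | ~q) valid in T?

Valid

Tableau for the negation ~([]<>~(r | ~q) -> <>~(r | ~q)):
1. ~([]<>~(r | ~q) -> <>~(r | ~q)), 0
2. []<>~(r | ~q), 0   [~->-rule on 1]
3. ~<>~(r | ~q), 0   [~->-rule on 1]
4. <>~(r | ~q), 0   [[]-rule on 2 via 0R0]
5. r | ~q, 0   [~<>-rule on 3 via 0R0]
6. ~q, 0   [|-rule on 5 (branches; this branch)]
7. ~(r | ~q), 1   [<>-rule on 4: fresh world 1, 0R1]
8. ~r, 1   [~|-rule on 7]
9. q, 1   [~|-rule on 7]
10. <>~(r | ~q), 1   [[]-rule on 2 via 0R1]
11. r | ~q, 1   [~<>-rule on 3 via 0R1]
12. ~q, 1   [|-rule on 11 (branches; this branch)]
Accessibility: 0R0, 0R1, 1R1
Branch closes: q and ~q both at 1.
All branches of the negation close; one closing branch shown above.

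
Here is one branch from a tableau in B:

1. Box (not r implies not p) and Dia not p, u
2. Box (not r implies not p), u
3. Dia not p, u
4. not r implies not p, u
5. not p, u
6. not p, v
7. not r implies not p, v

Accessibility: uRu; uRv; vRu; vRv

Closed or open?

Open

No atom appears with both signs at the same world.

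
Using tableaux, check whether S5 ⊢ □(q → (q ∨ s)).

Valid

Tableau for the negation ¬□(q → (q ∨ s)):
1. ¬□(q → (q ∨ s)), w0
2. ¬(q → (q ∨ s)), w1
3. q, w1
4. ¬(q ∨ s), w1
5. ¬q, w1
6. ¬s, w1
Accessibility: w0Rw0, w0Rw1, w1Rw0, w1Rw1
Branch closes: q and ¬q both at w1.
All branches of the negation close; one closing branch shown above.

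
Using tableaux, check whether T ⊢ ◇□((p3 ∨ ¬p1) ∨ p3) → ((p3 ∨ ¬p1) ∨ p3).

Tableau for the negation ¬(◇□((p3 ∨ ¬p1) ∨ p3) → ((p3 ∨ ¬p1) ∨ p3)):
1. ¬(◇□((p3 ∨ ¬p1) ∨ p3) → ((p3 ∨ ¬p1) ∨ p3)), w0
2. ◇□((p3 ∨ ¬p1) ∨ p3), w0   [¬→-rule on 1]
3. ¬((p3 ∨ ¬p1) ∨ p3), w0   [¬→-rule on 1]
4. ¬(p3 ∨ ¬p1), w0   [¬∨-rule on 3]
5. ¬p3, w0   [¬∨-rule on 3]
6. p1, w0   [¬∨-rule on 4]
7. □((p3 ∨ ¬p1) ∨ p3), w1   [◇-rule on 2: fresh world w1, w0Rw1]
8. (p3 ∨ ¬p1) ∨ p3, w1   [□-rule on 7 via w1Rw1]
9. p3, w1   [∨-rule on 8 (branches; this branch)]
Accessibility: w0Rw0, w0Rw1, w1Rw1
The negation has an open branch (countermodel exists).

No, not valid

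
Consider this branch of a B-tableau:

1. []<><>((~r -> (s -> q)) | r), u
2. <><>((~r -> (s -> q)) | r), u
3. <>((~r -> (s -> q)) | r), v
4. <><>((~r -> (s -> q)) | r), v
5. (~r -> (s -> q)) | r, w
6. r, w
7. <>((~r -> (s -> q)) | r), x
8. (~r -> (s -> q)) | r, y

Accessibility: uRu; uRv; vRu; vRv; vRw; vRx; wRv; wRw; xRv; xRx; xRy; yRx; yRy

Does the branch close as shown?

There is no literal clash: for every atom and world, at most one sign appears.

Open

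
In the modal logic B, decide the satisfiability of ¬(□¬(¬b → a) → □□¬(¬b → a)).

Yes, satisfiable

1. ¬(□¬(¬b → a) → □□¬(¬b → a)), w0
2. □¬(¬b → a), w0
3. ¬□□¬(¬b → a), w0
4. ¬(¬b → a), w0
5. ¬b, w0
6. ¬a, w0
7. ¬□¬(¬b → a), w1
8. ¬(¬b → a), w1
9. ¬b, w1
10. ¬a, w1
11. ¬b → a, w2
12. a, w2
Accessibility: w0Rw0, w0Rw1, w1Rw0, w1Rw1, w1Rw2, w2Rw1, w2Rw2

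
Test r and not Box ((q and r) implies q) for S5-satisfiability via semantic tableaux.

1. r and not Box ((q and r) implies q), u
2. r, u
3. not Box ((q and r) implies q), u
4. not ((q and r) implies q), v
5. q and r, v
6. not q, v
7. q, v
8. r, v
Accessibility: uRu, uRv, vRu, vRv
Branch closes: q and not q both at v.
Every branch closes; the branch above is one of them.

Unsatisfiable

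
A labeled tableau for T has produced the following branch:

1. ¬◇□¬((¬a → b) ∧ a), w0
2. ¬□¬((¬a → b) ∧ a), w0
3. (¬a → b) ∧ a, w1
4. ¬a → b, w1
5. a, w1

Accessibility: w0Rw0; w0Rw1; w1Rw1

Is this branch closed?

No atom appears with both signs at the same world.

Not closed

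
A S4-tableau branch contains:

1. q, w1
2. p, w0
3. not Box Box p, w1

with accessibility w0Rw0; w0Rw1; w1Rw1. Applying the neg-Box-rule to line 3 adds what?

a fresh world w2 with w1Rw2, and not Box p at w2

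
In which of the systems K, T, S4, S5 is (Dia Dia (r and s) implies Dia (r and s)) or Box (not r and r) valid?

S4, S5

T-tableau for the negation not ((Dia Dia (r and s) implies Dia (r and s)) or Box (not r and r)):
1. not ((Dia Dia (r and s) implies Dia (r and s)) or Box (not r and r)), w0
2. not (Dia Dia (r and s) implies Dia (r and s)), w0   [neg-or-rule on 1]
3. not Box (not r and r), w0   [neg-or-rule on 1]
4. Dia Dia (r and s), w0   [neg-implies-rule on 2]
5. not Dia (r and s), w0   [neg-implies-rule on 2]
6. not (r and s), w0   [neg-Dia-rule on 5 via w0Rw0]
7. not s, w0   [neg-and-rule on 6 (branches; this branch)]
8. not (not r and r), w1   [neg-Box-rule on 3: fresh world w1, w0Rw1]
9. not (r and s), w1   [neg-Dia-rule on 5 via w0Rw1]
10. not r, w1   [neg-and-rule on 8 (branches; this branch)]
11. not s, w1   [neg-and-rule on 9 (branches; this branch)]
12. Dia (r and s), w2   [Dia-rule on 4: fresh world w2, w0Rw2]
13. not (r and s), w2   [neg-Dia-rule on 5 via w0Rw2]
14. not s, w2   [neg-and-rule on 13 (branches; this branch)]
15. r and s, w3   [Dia-rule on 12: fresh world w3, w2Rw3]
16. r, w3   [and-rule on 15]
17. s, w3   [and-rule on 15]
Accessibility: w0Rw0, w0Rw1, w0Rw2, w1Rw1, w2Rw2, w2Rw3, w3Rw3
Complete open branch: countermodel on a T-frame, so not valid in T, nor in K (the same frame is also a K-frame).
S4-tableau for the negation not ((Dia Dia (r and s) implies Dia (r and s)) or Box (not r and r)):
1. not ((Dia Dia (r and s) implies Dia (r and s)) or Box (not r and r)), w0
2. not (Dia Dia (r and s) implies Dia (r and s)), w0   [neg-or-rule on 1]
3. not Box (not r and r), w0   [neg-or-rule on 1]
4. Dia Dia (r and s), w0   [neg-implies-rule on 2]
5. not Dia (r and s), w0   [neg-implies-rule on 2]
6. not (r and s), w0   [neg-Dia-rule on 5 via w0Rw0]
7. not s, w0   [neg-and-rule on 6 (branches; this branch)]
8. not (not r and r), w1   [neg-Box-rule on 3: fresh world w1, w0Rw1]
9. not (r and s), w1   [neg-Dia-rule on 5 via w0Rw1]
10. not r, w1   [neg-and-rule on 8 (branches; this branch)]
11. not s, w1   [neg-and-rule on 9 (branches; this branch)]
12. Dia (r and s), w2   [Dia-rule on 4: fresh world w2, w0Rw2]
13. not (r and s), w2   [neg-Dia-rule on 5 via w0Rw2]
14. not s, w2   [neg-and-rule on 13 (branches; this branch)]
15. r and s, w3   [Dia-rule on 12: fresh world w3, w2Rw3]
16. r, w3   [and-rule on 15]
17. s, w3   [and-rule on 15]
18. not (r and s), w3   [neg-Dia-rule on 5 via w0Rw3]
19. not s, w3   [neg-and-rule on 18 (branches; this branch)]
Accessibility: w0Rw0, w0Rw1, w0Rw2, w0Rw3, w1Rw1, w2Rw2, w2Rw3, w3Rw3
Branch closes: s and not s both at w3.
Every branch closes (one shown): valid in S4, hence also in S5 (every theorem of S4 is a theorem of S5).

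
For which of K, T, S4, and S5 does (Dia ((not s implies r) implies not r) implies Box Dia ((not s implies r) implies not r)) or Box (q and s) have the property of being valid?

S4-tableau for the negation not ((Dia ((not s implies r) implies not r) implies Box Dia ((not s implies r) implies not r)) or Box (q and s)):
1. not ((Dia ((not s implies r) implies not r) implies Box Dia ((not s implies r) implies not r)) or Box (q and s)), u
2. not (Dia ((not s implies r) implies not r) implies Box Dia ((not s implies r) implies not r)), u
3. not Box (q and s), u
4. Dia ((not s implies r) implies not r), u
5. not Box Dia ((not s implies r) implies not r), u
6. not (q and s), v
7. not s, v
8. (not s implies r) implies not r, w
9. not r, w
10. not Dia ((not s implies r) implies not r), x
11. not ((not s implies r) implies not r), x
12. not s implies r, x
13. r, x
Accessibility: uRu, uRv, uRw, uRx, vRv, wRw, xRx
Complete open branch: countermodel on an S4-frame, so not valid in S4, nor in K, T (the same frame is also a K-frame and a T-frame).
S5-tableau for the negation not ((Dia ((not s implies r) implies not r) implies Box Dia ((not s implies r) implies not r)) or Box (q and s)):
1. not ((Dia ((not s implies r) implies not r) implies Box Dia ((not s implies r) implies not r)) or Box (q and s)), u
2. not (Dia ((not s implies r) implies not r) implies Box Dia ((not s implies r) implies not r)), u
3. not Box (q and s), u
4. Dia ((not s implies r) implies not r), u
5. not Box Dia ((not s implies r) implies not r), u
6. not (q and s), v
7. not s, v
8. (not s implies r) implies not r, w
9. not (not s implies r), w
10. not s, w
11. not r, w
12. not Dia ((not s implies r) implies not r), x
13. not ((not s implies r) implies not r), u
14. not s implies r, u
15. r, u
16. not ((not s implies r) implies not r), v
17. not s implies r, v
18. r, v
19. not ((not s implies r) implies not r), w
20. not s implies r, w
21. r, w
Accessibility: uRu, uRv, uRw, uRx, vRu, vRv, vRw, vRx, wRu, wRv, wRw, wRx, xRu, xRv, xRw, xRx
Branch closes: r and not r both at w.
Every branch closes (one shown): valid in S5.

S5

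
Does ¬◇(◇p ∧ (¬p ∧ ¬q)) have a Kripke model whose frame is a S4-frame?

Satisfiable

1. ¬◇(◇p ∧ (¬p ∧ ¬q)), 0
2. ¬(◇p ∧ (¬p ∧ ¬q)), 0
3. ¬(¬p ∧ ¬q), 0
4. q, 0
Accessibility: 0R0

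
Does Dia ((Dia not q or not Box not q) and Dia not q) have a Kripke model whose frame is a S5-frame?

1. Dia ((Dia not q or not Box not q) and Dia not q), 0
2. (Dia not q or not Box not q) and Dia not q, 1   [Dia-rule on 1: fresh world 1, 0R1]
3. Dia not q or not Box not q, 1   [and-rule on 2]
4. Dia not q, 1   [and-rule on 2]
5. not Box not q, 1   [or-rule on 3 (branches; this branch)]
6. not q, 2   [Dia-rule on 4: fresh world 2, 1R2]
7. q, 3   [neg-Box-rule on 5: fresh world 3, 1R3]
Accessibility: 0R0, 0R1, 0R2, 0R3, 1R0, 1R1, 1R2, 1R3, 2R0, 2R1, 2R2, 2R3, 3R0, 3R1, 3R2, 3R3

Satisfiable (open branch found)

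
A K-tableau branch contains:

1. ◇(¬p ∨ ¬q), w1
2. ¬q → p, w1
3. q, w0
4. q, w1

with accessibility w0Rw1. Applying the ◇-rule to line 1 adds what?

a fresh world w2 with w1Rw2, and ¬p ∨ ¬q at w2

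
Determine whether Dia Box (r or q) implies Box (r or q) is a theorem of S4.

Tableau for the negation not (Dia Box (r or q) implies Box (r or q)):
1. not (Dia Box (r or q) implies Box (r or q)), 0
2. Dia Box (r or q), 0
3. not Box (r or q), 0
4. Box (r or q), 1
5. r or q, 1
6. q, 1
7. not (r or q), 2
8. not r, 2
9. not q, 2
Accessibility: 0R0, 0R1, 0R2, 1R1, 2R2
The negation has an open branch (countermodel exists).

No, not valid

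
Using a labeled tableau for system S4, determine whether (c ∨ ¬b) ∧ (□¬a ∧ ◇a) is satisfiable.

1. (c ∨ ¬b) ∧ (□¬a ∧ ◇a), u
2. c ∨ ¬b, u
3. □¬a ∧ ◇a, u
4. □¬a, u
5. ◇a, u
6. ¬a, u
7. ¬b, u
8. a, v
9. ¬a, v
Accessibility: uRu, uRv, vRv
Branch closes: a and ¬a both at v.
(One branch shown.) All branches close.

No, unsatisfiable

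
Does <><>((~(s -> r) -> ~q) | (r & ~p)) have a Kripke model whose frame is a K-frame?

Satisfiable (open branch found)

1. <><>((~(s -> r) -> ~q) | (r & ~p)), w0
2. <>((~(s -> r) -> ~q) | (r & ~p)), w1
3. (~(s -> r) -> ~q) | (r & ~p), w2
4. r & ~p, w2
5. r, w2
6. ~p, w2
Accessibility: w0Rw1, w1Rw2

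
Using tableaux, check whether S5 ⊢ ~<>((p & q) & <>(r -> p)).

Tableau for the negation <>((p & q) & <>(r -> p)):
1. <>((p & q) & <>(r -> p)), u
2. (p & q) & <>(r -> p), v
3. p & q, v
4. <>(r -> p), v
5. p, v
6. q, v
7. r -> p, w
8. p, w
Accessibility: uRu, uRv, uRw, vRu, vRv, vRw, wRu, wRv, wRw
The negation has an open branch (countermodel exists).

Invalid (countermodel exists)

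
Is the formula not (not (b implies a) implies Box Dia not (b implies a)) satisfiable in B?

No, unsatisfiable

1. not (not (b implies a) implies Box Dia not (b implies a)), w0
2. not (b implies a), w0
3. not Box Dia not (b implies a), w0
4. b, w0
5. not a, w0
6. not Dia not (b implies a), w1
7. b implies a, w0
8. b implies a, w1
9. a, w0
Accessibility: w0Rw0, w0Rw1, w1Rw0, w1Rw1
Branch closes: a and not a both at w0.
(One branch shown.) All branches close.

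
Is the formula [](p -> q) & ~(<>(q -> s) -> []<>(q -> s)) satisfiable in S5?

Unsatisfiable (every branch closes)

1. [](p -> q) & ~(<>(q -> s) -> []<>(q -> s)), u
2. [](p -> q), u   [&-rule on 1]
3. ~(<>(q -> s) -> []<>(q -> s)), u   [&-rule on 1]
4. <>(q -> s), u   [~->-rule on 3]
5. ~[]<>(q -> s), u   [~->-rule on 3]
6. p -> q, u   [[]-rule on 2 via uRu]
7. q, u   [->-rule on 6 (branches; this branch)]
8. q -> s, v   [<>-rule on 4: fresh world v, uRv]
9. p -> q, v   [[]-rule on 2 via uRv]
10. s, v   [->-rule on 8 (branches; this branch)]
11. q, v   [->-rule on 9 (branches; this branch)]
12. ~<>(q -> s), w   [~[]-rule on 5: fresh world w, uRw]
13. p -> q, w   [[]-rule on 2 via uRw]
14. ~(q -> s), u   [~<>-rule on 12 via wRu]
15. ~s, u   [~->-rule on 14]
16. ~(q -> s), v   [~<>-rule on 12 via wRv]
17. ~s, v   [~->-rule on 16]
Accessibility: uRu, uRv, uRw, vRu, vRv, vRw, wRu, wRv, wRw
Branch closes: s and ~s both at v.
All branches of the tableau close; one closing branch shown above.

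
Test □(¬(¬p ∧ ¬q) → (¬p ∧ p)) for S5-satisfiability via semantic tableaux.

1. □(¬(¬p ∧ ¬q) → (¬p ∧ p)), 0
2. ¬(¬p ∧ ¬q) → (¬p ∧ p), 0   [□-rule on 1 via 0R0]
3. ¬p ∧ ¬q, 0   [→-rule on 2 (branches; this branch)]
4. ¬p, 0   [∧-rule on 3]
5. ¬q, 0   [∧-rule on 3]
Accessibility: 0R0

Satisfiable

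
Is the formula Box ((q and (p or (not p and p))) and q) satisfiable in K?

Satisfiable (open branch found)

1. Box ((q and (p or (not p and p))) and q), 0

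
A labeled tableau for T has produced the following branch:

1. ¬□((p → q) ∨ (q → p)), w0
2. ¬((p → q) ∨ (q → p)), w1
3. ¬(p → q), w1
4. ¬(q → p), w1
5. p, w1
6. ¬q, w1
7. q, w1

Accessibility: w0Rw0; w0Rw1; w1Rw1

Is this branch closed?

Both q and ¬q appear at w1.

Yes, closed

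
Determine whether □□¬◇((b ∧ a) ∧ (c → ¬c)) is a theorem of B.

Tableau for the negation ¬□□¬◇((b ∧ a) ∧ (c → ¬c)):
1. ¬□□¬◇((b ∧ a) ∧ (c → ¬c)), 0
2. ¬□¬◇((b ∧ a) ∧ (c → ¬c)), 1
3. ◇((b ∧ a) ∧ (c → ¬c)), 2
4. (b ∧ a) ∧ (c → ¬c), 3
5. b ∧ a, 3
6. c → ¬c, 3
7. b, 3
8. a, 3
9. ¬c, 3
Accessibility: 0R0, 0R1, 1R0, 1R1, 1R2, 2R1, 2R2, 2R3, 3R2, 3R3
The negation has an open branch (countermodel exists).

Invalid (countermodel exists)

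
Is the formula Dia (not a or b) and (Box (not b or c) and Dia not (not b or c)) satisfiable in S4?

1. Dia (not a or b) and (Box (not b or c) and Dia not (not b or c)), w0
2. Dia (not a or b), w0   [and-rule on 1]
3. Box (not b or c) and Dia not (not b or c), w0   [and-rule on 1]
4. Box (not b or c), w0   [and-rule on 3]
5. Dia not (not b or c), w0   [and-rule on 3]
6. not b or c, w0   [Box-rule on 4 via w0Rw0]
7. c, w0   [or-rule on 6 (branches; this branch)]
8. not a or b, w1   [Dia-rule on 2: fresh world w1, w0Rw1]
9. not b or c, w1   [Box-rule on 4 via w0Rw1]
10. b, w1   [or-rule on 8 (branches; this branch)]
11. c, w1   [or-rule on 9 (branches; this branch)]
12. not (not b or c), w2   [Dia-rule on 5: fresh world w2, w0Rw2]
13. b, w2   [neg-or-rule on 12]
14. not c, w2   [neg-or-rule on 12]
15. not b or c, w2   [Box-rule on 4 via w0Rw2]
16. c, w2   [or-rule on 15 (branches; this branch)]
Accessibility: w0Rw0, w0Rw1, w0Rw2, w1Rw1, w2Rw2
Branch closes: c and not c both at w2.
(One branch shown.) All branches close.

Unsatisfiable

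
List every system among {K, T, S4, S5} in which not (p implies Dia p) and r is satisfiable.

K

K-tableau for the formula:
1. not (p implies Dia p) and r, 0
2. not (p implies Dia p), 0
3. r, 0
4. p, 0
5. not Dia p, 0
Complete open branch: satisfiable in K.
T-tableau for the formula:
1. not (p implies Dia p) and r, 0
2. not (p implies Dia p), 0
3. r, 0
4. p, 0
5. not Dia p, 0
6. not p, 0
Accessibility: 0R0
Branch closes: p and not p both at 0.
Every branch closes (one shown): unsatisfiable in T, hence also in S4, S5 (every S4/S5-frame is a T-frame).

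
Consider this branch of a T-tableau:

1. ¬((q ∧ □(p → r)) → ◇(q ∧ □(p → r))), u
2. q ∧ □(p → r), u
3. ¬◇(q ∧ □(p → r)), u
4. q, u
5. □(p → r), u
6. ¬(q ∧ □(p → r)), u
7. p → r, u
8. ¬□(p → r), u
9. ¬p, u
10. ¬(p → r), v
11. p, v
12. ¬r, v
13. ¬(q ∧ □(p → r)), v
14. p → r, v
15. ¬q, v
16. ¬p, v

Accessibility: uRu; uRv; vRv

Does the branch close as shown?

Closed

Both p and ¬p appear at v.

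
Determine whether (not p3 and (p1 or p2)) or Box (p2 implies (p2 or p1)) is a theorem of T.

Valid in T

Tableau for the negation not ((not p3 and (p1 or p2)) or Box (p2 implies (p2 or p1))):
1. not ((not p3 and (p1 or p2)) or Box (p2 implies (p2 or p1))), w0
2. not (not p3 and (p1 or p2)), w0   [neg-or-rule on 1]
3. not Box (p2 implies (p2 or p1)), w0   [neg-or-rule on 1]
4. not (p1 or p2), w0   [neg-and-rule on 2 (branches; this branch)]
5. not p1, w0   [neg-or-rule on 4]
6. not p2, w0   [neg-or-rule on 4]
7. not (p2 implies (p2 or p1)), w1   [neg-Box-rule on 3: fresh world w1, w0Rw1]
8. p2, w1   [neg-implies-rule on 7]
9. not (p2 or p1), w1   [neg-implies-rule on 7]
10. not p2, w1   [neg-or-rule on 9]
11. not p1, w1   [neg-or-rule on 9]
Accessibility: w0Rw0, w0Rw1, w1Rw1
Branch closes: p2 and not p2 both at w1.
All branches of the negation close; one closing branch shown above.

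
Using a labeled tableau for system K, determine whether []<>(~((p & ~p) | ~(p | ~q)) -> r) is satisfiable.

1. []<>(~((p & ~p) | ~(p | ~q)) -> r), u

Satisfiable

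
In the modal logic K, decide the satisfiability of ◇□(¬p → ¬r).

Satisfiable

1. ◇□(¬p → ¬r), u
2. □(¬p → ¬r), v
Accessibility: uRv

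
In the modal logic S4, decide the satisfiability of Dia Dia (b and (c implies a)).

1. Dia Dia (b and (c implies a)), 0
2. Dia (b and (c implies a)), 1   [Dia-rule on 1: fresh world 1, 0R1]
3. b and (c implies a), 2   [Dia-rule on 2: fresh world 2, 1R2]
4. b, 2   [and-rule on 3]
5. c implies a, 2   [and-rule on 3]
6. a, 2   [implies-rule on 5 (branches; this branch)]
Accessibility: 0R0, 0R1, 0R2, 1R1, 1R2, 2R2

Satisfiable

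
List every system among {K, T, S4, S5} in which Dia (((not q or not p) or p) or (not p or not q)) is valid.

T, S4, S5

K-tableau for the negation not Dia (((not q or not p) or p) or (not p or not q)):
1. not Dia (((not q or not p) or p) or (not p or not q)), u
Complete open branch: countermodel on a K-frame, so not valid in K.
T-tableau for the negation not Dia (((not q or not p) or p) or (not p or not q)):
1. not Dia (((not q or not p) or p) or (not p or not q)), u
2. not (((not q or not p) or p) or (not p or not q)), u   [neg-Dia-rule on 1 via uRu]
3. not ((not q or not p) or p), u   [neg-or-rule on 2]
4. not (not p or not q), u   [neg-or-rule on 2]
5. not (not q or not p), u   [neg-or-rule on 3]
6. not p, u   [neg-or-rule on 3]
7. p, u   [neg-or-rule on 4]
8. q, u   [neg-or-rule on 4]
Accessibility: uRu
Branch closes: p and not p both at u.
Every branch closes (one shown): valid in T, hence also in S4, S5 (every theorem of T is a theorem of S4 and S5).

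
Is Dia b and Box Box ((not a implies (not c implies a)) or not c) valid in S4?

No, not valid

Tableau for the negation not (Dia b and Box Box ((not a implies (not c implies a)) or not c)):
1. not (Dia b and Box Box ((not a implies (not c implies a)) or not c)), 0
2. not Dia b, 0   [neg-and-rule on 1 (branches; this branch)]
3. not b, 0   [neg-Dia-rule on 2 via 0R0]
Accessibility: 0R0
The negation has an open branch (countermodel exists).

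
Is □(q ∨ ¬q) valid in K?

Yes, valid

Tableau for the negation ¬□(q ∨ ¬q):
1. ¬□(q ∨ ¬q), u
2. ¬(q ∨ ¬q), v
3. ¬q, v
4. q, v
Accessibility: uRv
Branch closes: q and ¬q both at v.
Every branch of the negation's tableau closes; the branch above is one of them.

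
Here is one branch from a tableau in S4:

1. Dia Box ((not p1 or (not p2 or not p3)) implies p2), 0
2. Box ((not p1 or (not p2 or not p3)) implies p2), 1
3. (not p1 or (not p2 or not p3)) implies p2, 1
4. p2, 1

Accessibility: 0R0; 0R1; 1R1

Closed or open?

Open

No atom appears with both signs at the same world.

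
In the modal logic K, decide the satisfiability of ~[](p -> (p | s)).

1. ~[](p -> (p | s)), u
2. ~(p -> (p | s)), v
3. p, v
4. ~(p | s), v
5. ~p, v
6. ~s, v
Accessibility: uRv
Branch closes: p and ~p both at v.
(One branch shown.) All branches close.

Unsatisfiable (every branch closes)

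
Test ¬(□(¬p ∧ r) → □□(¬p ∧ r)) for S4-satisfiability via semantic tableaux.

1. ¬(□(¬p ∧ r) → □□(¬p ∧ r)), u
2. □(¬p ∧ r), u   [¬→-rule on 1]
3. ¬□□(¬p ∧ r), u   [¬→-rule on 1]
4. ¬p ∧ r, u   [□-rule on 2 via uRu]
5. ¬p, u   [∧-rule on 4]
6. r, u   [∧-rule on 4]
7. ¬□(¬p ∧ r), v   [¬□-rule on 3: fresh world v, uRv]
8. ¬p ∧ r, v   [□-rule on 2 via uRv]
9. ¬p, v   [∧-rule on 8]
10. r, v   [∧-rule on 8]
11. ¬(¬p ∧ r), w   [¬□-rule on 7: fresh world w, vRw]
12. ¬p ∧ r, w   [□-rule on 2 via uRw]
13. ¬p, w   [∧-rule on 12]
14. r, w   [∧-rule on 12]
15. ¬r, w   [¬∧-rule on 11 (branches; this branch)]
Accessibility: uRu, uRv, uRw, vRv, vRw, wRw
Branch closes: r and ¬r both at w.
Every branch closes; the branch above is one of them.

Unsatisfiable (every branch closes)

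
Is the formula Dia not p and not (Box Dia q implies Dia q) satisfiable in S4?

1. Dia not p and not (Box Dia q implies Dia q), u
2. Dia not p, u
3. not (Box Dia q implies Dia q), u
4. Box Dia q, u
5. not Dia q, u
6. Dia q, u
7. not q, u
8. not p, v
9. Dia q, v
10. not q, v
11. q, w
12. Dia q, w
13. not q, w
Accessibility: uRu, uRv, uRw, vRv, wRw
Branch closes: q and not q both at w.
All branches of the tableau close; one closing branch shown above.

Unsatisfiable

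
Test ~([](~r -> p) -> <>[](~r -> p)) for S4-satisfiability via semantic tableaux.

No, unsatisfiable

1. ~([](~r -> p) -> <>[](~r -> p)), u
2. [](~r -> p), u
3. ~<>[](~r -> p), u
4. ~r -> p, u
5. ~[](~r -> p), u
6. p, u
7. ~(~r -> p), v
8. ~r, v
9. ~p, v
10. ~r -> p, v
11. ~[](~r -> p), v
12. p, v
Accessibility: uRu, uRv, vRv
Branch closes: p and ~p both at v.
Every branch closes; the branch above is one of them.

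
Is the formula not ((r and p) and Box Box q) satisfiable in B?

Satisfiable (open branch found)

1. not ((r and p) and Box Box q), w0
2. not Box Box q, w0
3. not Box q, w1
4. not q, w2
Accessibility: w0Rw0, w0Rw1, w1Rw0, w1Rw1, w1Rw2, w2Rw1, w2Rw2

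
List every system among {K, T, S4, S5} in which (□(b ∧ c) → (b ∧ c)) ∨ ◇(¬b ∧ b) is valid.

T-tableau for the negation ¬((□(b ∧ c) → (b ∧ c)) ∨ ◇(¬b ∧ b)):
1. ¬((□(b ∧ c) → (b ∧ c)) ∨ ◇(¬b ∧ b)), 0
2. ¬(□(b ∧ c) → (b ∧ c)), 0
3. ¬◇(¬b ∧ b), 0
4. □(b ∧ c), 0
5. ¬(b ∧ c), 0
6. ¬(¬b ∧ b), 0
7. b ∧ c, 0
8. b, 0
9. c, 0
10. ¬c, 0
Accessibility: 0R0
Branch closes: c and ¬c both at 0.
Every branch closes (one shown): valid in T, hence also in S4, S5 (every theorem of T is a theorem of S4 and S5).
K-tableau for the negation ¬((□(b ∧ c) → (b ∧ c)) ∨ ◇(¬b ∧ b)):
1. ¬((□(b ∧ c) → (b ∧ c)) ∨ ◇(¬b ∧ b)), 0
2. ¬(□(b ∧ c) → (b ∧ c)), 0
3. ¬◇(¬b ∧ b), 0
4. □(b ∧ c), 0
5. ¬(b ∧ c), 0
6. ¬c, 0
Complete open branch: countermodel on a K-frame, so not valid in K.

T, S4, S5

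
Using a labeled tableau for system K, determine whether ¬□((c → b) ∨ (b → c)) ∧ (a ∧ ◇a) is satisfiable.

1. ¬□((c → b) ∨ (b → c)) ∧ (a ∧ ◇a), 0
2. ¬□((c → b) ∨ (b → c)), 0
3. a ∧ ◇a, 0
4. a, 0
5. ◇a, 0
6. ¬((c → b) ∨ (b → c)), 1
7. ¬(c → b), 1
8. ¬(b → c), 1
9. c, 1
10. ¬b, 1
11. b, 1
12. ¬c, 1
Accessibility: 0R1
Branch closes: b and ¬b both at 1.
(One branch shown.) All branches close.

No, unsatisfiable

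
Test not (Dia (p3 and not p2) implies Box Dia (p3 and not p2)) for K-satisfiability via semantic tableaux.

1. not (Dia (p3 and not p2) implies Box Dia (p3 and not p2)), u
2. Dia (p3 and not p2), u   [neg-implies-rule on 1]
3. not Box Dia (p3 and not p2), u   [neg-implies-rule on 1]
4. p3 and not p2, v   [Dia-rule on 2: fresh world v, uRv]
5. p3, v   [and-rule on 4]
6. not p2, v   [and-rule on 4]
7. not Dia (p3 and not p2), w   [neg-Box-rule on 3: fresh world w, uRw]
Accessibility: uRv, uRw

Yes, satisfiable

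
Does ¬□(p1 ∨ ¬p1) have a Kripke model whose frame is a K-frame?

Unsatisfiable

1. ¬□(p1 ∨ ¬p1), u
2. ¬(p1 ∨ ¬p1), v
3. ¬p1, v
4. p1, v
Accessibility: uRv
Branch closes: p1 and ¬p1 both at v.
(One branch shown.) All branches close.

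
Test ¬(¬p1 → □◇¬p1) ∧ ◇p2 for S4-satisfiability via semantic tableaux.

1. ¬(¬p1 → □◇¬p1) ∧ ◇p2, 0
2. ¬(¬p1 → □◇¬p1), 0   [∧-rule on 1]
3. ◇p2, 0   [∧-rule on 1]
4. ¬p1, 0   [¬→-rule on 2]
5. ¬□◇¬p1, 0   [¬→-rule on 2]
6. p2, 1   [◇-rule on 3: fresh world 1, 0R1]
7. ¬◇¬p1, 2   [¬□-rule on 5: fresh world 2, 0R2]
8. p1, 2   [¬◇-rule on 7 via 2R2]
Accessibility: 0R0, 0R1, 0R2, 1R1, 2R2

Satisfiable (open branch found)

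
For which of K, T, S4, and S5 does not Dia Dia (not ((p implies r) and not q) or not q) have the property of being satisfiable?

K

K-tableau for the formula:
1. not Dia Dia (not ((p implies r) and not q) or not q), w0
Complete open branch: satisfiable in K.
T-tableau for the formula:
1. not Dia Dia (not ((p implies r) and not q) or not q), w0
2. not Dia (not ((p implies r) and not q) or not q), w0   [neg-Dia-rule on 1 via w0Rw0]
3. not (not ((p implies r) and not q) or not q), w0   [neg-Dia-rule on 2 via w0Rw0]
4. (p implies r) and not q, w0   [neg-or-rule on 3]
5. q, w0   [neg-or-rule on 3]
6. p implies r, w0   [and-rule on 4]
7. not q, w0   [and-rule on 4]
Accessibility: w0Rw0
Branch closes: q and not q both at w0.
Every branch closes (one shown): unsatisfiable in T, hence also in S4, S5 (every S4/S5-frame is a T-frame).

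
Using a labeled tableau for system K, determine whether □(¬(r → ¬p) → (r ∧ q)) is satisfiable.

Satisfiable

1. □(¬(r → ¬p) → (r ∧ q)), u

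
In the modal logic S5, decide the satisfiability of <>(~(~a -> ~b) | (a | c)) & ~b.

Satisfiable

1. <>(~(~a -> ~b) | (a | c)) & ~b, 0
2. <>(~(~a -> ~b) | (a | c)), 0
3. ~b, 0
4. ~(~a -> ~b) | (a | c), 1
5. a | c, 1
6. c, 1
Accessibility: 0R0, 0R1, 1R0, 1R1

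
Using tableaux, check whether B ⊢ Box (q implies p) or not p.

Tableau for the negation not (Box (q implies p) or not p):
1. not (Box (q implies p) or not p), w0
2. not Box (q implies p), w0
3. p, w0
4. not (q implies p), w1
5. q, w1
6. not p, w1
Accessibility: w0Rw0, w0Rw1, w1Rw0, w1Rw1
The negation has an open branch (countermodel exists).

No, not valid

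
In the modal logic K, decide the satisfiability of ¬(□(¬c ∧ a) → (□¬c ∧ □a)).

Unsatisfiable (every branch closes)

1. ¬(□(¬c ∧ a) → (□¬c ∧ □a)), u
2. □(¬c ∧ a), u   [¬→-rule on 1]
3. ¬(□¬c ∧ □a), u   [¬→-rule on 1]
4. ¬□a, u   [¬∧-rule on 3 (branches; this branch)]
5. ¬a, v   [¬□-rule on 4: fresh world v, uRv]
6. ¬c ∧ a, v   [□-rule on 2 via uRv]
7. ¬c, v   [∧-rule on 6]
8. a, v   [∧-rule on 6]
Accessibility: uRv
Branch closes: a and ¬a both at v.
(One branch shown.) All branches close.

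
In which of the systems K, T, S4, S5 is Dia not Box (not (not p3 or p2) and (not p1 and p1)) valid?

T-tableau for the negation not Dia not Box (not (not p3 or p2) and (not p1 and p1)):
1. not Dia not Box (not (not p3 or p2) and (not p1 and p1)), w0
2. Box (not (not p3 or p2) and (not p1 and p1)), w0   [neg-Dia-rule on 1 via w0Rw0]
3. not (not p3 or p2) and (not p1 and p1), w0   [Box-rule on 2 via w0Rw0]
4. not (not p3 or p2), w0   [and-rule on 3]
5. not p1 and p1, w0   [and-rule on 3]
6. p3, w0   [neg-or-rule on 4]
7. not p2, w0   [neg-or-rule on 4]
8. not p1, w0   [and-rule on 5]
9. p1, w0   [and-rule on 5]
Accessibility: w0Rw0
Branch closes: p1 and not p1 both at w0.
Every branch closes (one shown): valid in T, hence also in S4, S5 (every theorem of T is a theorem of S4 and S5).
K-tableau for the negation not Dia not Box (not (not p3 or p2) and (not p1 and p1)):
1. not Dia not Box (not (not p3 or p2) and (not p1 and p1)), w0
Complete open branch: countermodel on a K-frame, so not valid in K.

T, S4, S5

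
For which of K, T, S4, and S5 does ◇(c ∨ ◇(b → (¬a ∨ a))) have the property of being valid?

K-tableau for the negation ¬◇(c ∨ ◇(b → (¬a ∨ a))):
1. ¬◇(c ∨ ◇(b → (¬a ∨ a))), w0
Complete open branch: countermodel on a K-frame, so not valid in K.
T-tableau for the negation ¬◇(c ∨ ◇(b → (¬a ∨ a))):
1. ¬◇(c ∨ ◇(b → (¬a ∨ a))), w0
2. ¬(c ∨ ◇(b → (¬a ∨ a))), w0   [¬◇-rule on 1 via w0Rw0]
3. ¬c, w0   [¬∨-rule on 2]
4. ¬◇(b → (¬a ∨ a)), w0   [¬∨-rule on 2]
5. ¬(b → (¬a ∨ a)), w0   [¬◇-rule on 4 via w0Rw0]
6. b, w0   [¬→-rule on 5]
7. ¬(¬a ∨ a), w0   [¬→-rule on 5]
8. a, w0   [¬∨-rule on 7]
9. ¬a, w0   [¬∨-rule on 7]
Accessibility: w0Rw0
Branch closes: a and ¬a both at w0.
Every branch closes (one shown): valid in T, hence also in S4, S5 (every theorem of T is a theorem of S4 and S5).

T, S4, S5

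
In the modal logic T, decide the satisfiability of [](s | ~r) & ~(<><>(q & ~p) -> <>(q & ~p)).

1. [](s | ~r) & ~(<><>(q & ~p) -> <>(q & ~p)), 0
2. [](s | ~r), 0
3. ~(<><>(q & ~p) -> <>(q & ~p)), 0
4. <><>(q & ~p), 0
5. ~<>(q & ~p), 0
6. s | ~r, 0
7. ~(q & ~p), 0
8. ~r, 0
9. p, 0
10. <>(q & ~p), 1
11. s | ~r, 1
12. ~(q & ~p), 1
13. ~r, 1
14. p, 1
15. q & ~p, 2
16. q, 2
17. ~p, 2
Accessibility: 0R0, 0R1, 1R1, 1R2, 2R2

Satisfiable (open branch found)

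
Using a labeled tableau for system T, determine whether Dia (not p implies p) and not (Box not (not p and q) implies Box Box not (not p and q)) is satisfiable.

1. Dia (not p implies p) and not (Box not (not p and q) implies Box Box not (not p and q)), w0
2. Dia (not p implies p), w0
3. not (Box not (not p and q) implies Box Box not (not p and q)), w0
4. Box not (not p and q), w0
5. not Box Box not (not p and q), w0
6. not (not p and q), w0
7. not q, w0
8. not p implies p, w1
9. not (not p and q), w1
10. p, w1
11. not q, w1
12. not Box not (not p and q), w2
13. not (not p and q), w2
14. not q, w2
15. not p and q, w3
16. not p, w3
17. q, w3
Accessibility: w0Rw0, w0Rw1, w0Rw2, w1Rw1, w2Rw2, w2Rw3, w3Rw3

Satisfiable (open branch found)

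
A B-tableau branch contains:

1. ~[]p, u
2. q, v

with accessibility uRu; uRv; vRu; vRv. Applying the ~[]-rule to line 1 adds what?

a fresh world w with uRw, and ~p at w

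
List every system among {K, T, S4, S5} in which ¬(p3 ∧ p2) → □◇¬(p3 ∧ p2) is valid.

S5

S5-tableau for the negation ¬(¬(p3 ∧ p2) → □◇¬(p3 ∧ p2)):
1. ¬(¬(p3 ∧ p2) → □◇¬(p3 ∧ p2)), w0
2. ¬(p3 ∧ p2), w0
3. ¬□◇¬(p3 ∧ p2), w0
4. ¬p2, w0
5. ¬◇¬(p3 ∧ p2), w1
6. p3 ∧ p2, w0
7. p3, w0
8. p2, w0
Accessibility: w0Rw0, w0Rw1, w1Rw0, w1Rw1
Branch closes: p2 and ¬p2 both at w0.
Every branch closes (one shown): valid in S5.
S4-tableau for the negation ¬(¬(p3 ∧ p2) → □◇¬(p3 ∧ p2)):
1. ¬(¬(p3 ∧ p2) → □◇¬(p3 ∧ p2)), w0
2. ¬(p3 ∧ p2), w0
3. ¬□◇¬(p3 ∧ p2), w0
4. ¬p2, w0
5. ¬◇¬(p3 ∧ p2), w1
6. p3 ∧ p2, w1
7. p3, w1
8. p2, w1
Accessibility: w0Rw0, w0Rw1, w1Rw1
Complete open branch: countermodel on an S4-frame, so not valid in S4, nor in K, T (the same frame is also a K-frame and a T-frame).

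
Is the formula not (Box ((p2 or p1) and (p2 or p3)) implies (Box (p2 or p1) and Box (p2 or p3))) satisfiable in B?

1. not (Box ((p2 or p1) and (p2 or p3)) implies (Box (p2 or p1) and Box (p2 or p3))), 0
2. Box ((p2 or p1) and (p2 or p3)), 0   [neg-implies-rule on 1]
3. not (Box (p2 or p1) and Box (p2 or p3)), 0   [neg-implies-rule on 1]
4. (p2 or p1) and (p2 or p3), 0   [Box-rule on 2 via 0R0]
5. p2 or p1, 0   [and-rule on 4]
6. p2 or p3, 0   [and-rule on 4]
7. not Box (p2 or p3), 0   [neg-and-rule on 3 (branches; this branch)]
8. p1, 0   [or-rule on 5 (branches; this branch)]
9. p3, 0   [or-rule on 6 (branches; this branch)]
10. not (p2 or p3), 1   [neg-Box-rule on 7: fresh world 1, 0R1]
11. not p2, 1   [neg-or-rule on 10]
12. not p3, 1   [neg-or-rule on 10]
13. (p2 or p1) and (p2 or p3), 1   [Box-rule on 2 via 0R1]
14. p2 or p1, 1   [and-rule on 13]
15. p2 or p3, 1   [and-rule on 13]
16. p1, 1   [or-rule on 14 (branches; this branch)]
17. p3, 1   [or-rule on 15 (branches; this branch)]
Accessibility: 0R0, 0R1, 1R0, 1R1
Branch closes: p3 and not p3 both at 1.
Every branch closes; the branch above is one of them.

Unsatisfiable (every branch closes)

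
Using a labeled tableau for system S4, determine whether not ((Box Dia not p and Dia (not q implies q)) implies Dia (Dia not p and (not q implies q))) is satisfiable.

Unsatisfiable (every branch closes)

1. not ((Box Dia not p and Dia (not q implies q)) implies Dia (Dia not p and (not q implies q))), u
2. Box Dia not p and Dia (not q implies q), u
3. not Dia (Dia not p and (not q implies q)), u
4. Box Dia not p, u
5. Dia (not q implies q), u
6. not (Dia not p and (not q implies q)), u
7. Dia not p, u
8. not (not q implies q), u
9. not q, u
10. not q implies q, v
11. not (Dia not p and (not q implies q)), v
12. Dia not p, v
13. q, v
14. not Dia not p, v
15. p, v
16. not p, w
17. not (Dia not p and (not q implies q)), w
18. Dia not p, w
19. not (not q implies q), w
20. not q, w
21. not p, x
22. not (Dia not p and (not q implies q)), x
23. Dia not p, x
24. p, x
Accessibility: uRu, uRv, uRw, uRx, vRv, vRx, wRw, xRx
Branch closes: p and not p both at x.
Every branch closes; the branch above is one of them.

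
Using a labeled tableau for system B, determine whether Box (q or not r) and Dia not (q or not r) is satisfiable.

1. Box (q or not r) and Dia not (q or not r), 0
2. Box (q or not r), 0
3. Dia not (q or not r), 0
4. q or not r, 0
5. not r, 0
6. not (q or not r), 1
7. not q, 1
8. r, 1
9. q or not r, 1
10. not r, 1
Accessibility: 0R0, 0R1, 1R0, 1R1
Branch closes: r and not r both at 1.
All branches of the tableau close; one closing branch shown above.

No, unsatisfiable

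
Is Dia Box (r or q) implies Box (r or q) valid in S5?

Valid in S5

Tableau for the negation not (Dia Box (r or q) implies Box (r or q)):
1. not (Dia Box (r or q) implies Box (r or q)), w0
2. Dia Box (r or q), w0   [neg-implies-rule on 1]
3. not Box (r or q), w0   [neg-implies-rule on 1]
4. Box (r or q), w1   [Dia-rule on 2: fresh world w1, w0Rw1]
5. r or q, w0   [Box-rule on 4 via w1Rw0]
6. r or q, w1   [Box-rule on 4 via w1Rw1]
7. q, w0   [or-rule on 5 (branches; this branch)]
8. q, w1   [or-rule on 6 (branches; this branch)]
9. not (r or q), w2   [neg-Box-rule on 3: fresh world w2, w0Rw2]
10. not r, w2   [neg-or-rule on 9]
11. not q, w2   [neg-or-rule on 9]
12. r or q, w2   [Box-rule on 4 via w1Rw2]
13. q, w2   [or-rule on 12 (branches; this branch)]
Accessibility: w0Rw0, w0Rw1, w0Rw2, w1Rw0, w1Rw1, w1Rw2, w2Rw0, w2Rw1, w2Rw2
Branch closes: q and not q both at w2.
Every branch of the negation's tableau closes; the branch above is one of them.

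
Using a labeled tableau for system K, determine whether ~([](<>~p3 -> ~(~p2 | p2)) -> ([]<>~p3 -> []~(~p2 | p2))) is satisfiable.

1. ~([](<>~p3 -> ~(~p2 | p2)) -> ([]<>~p3 -> []~(~p2 | p2))), 0
2. [](<>~p3 -> ~(~p2 | p2)), 0   [~->-rule on 1]
3. ~([]<>~p3 -> []~(~p2 | p2)), 0   [~->-rule on 1]
4. []<>~p3, 0   [~->-rule on 3]
5. ~[]~(~p2 | p2), 0   [~->-rule on 3]
6. ~p2 | p2, 1   [~[]-rule on 5: fresh world 1, 0R1]
7. <>~p3 -> ~(~p2 | p2), 1   [[]-rule on 2 via 0R1]
8. <>~p3, 1   [[]-rule on 4 via 0R1]
9. p2, 1   [|-rule on 6 (branches; this branch)]
10. ~<>~p3, 1   [->-rule on 7 (branches; this branch)]
11. ~p3, 2   [<>-rule on 8: fresh world 2, 1R2]
12. p3, 2   [~<>-rule on 10 via 1R2]
Accessibility: 0R1, 1R2
Branch closes: p3 and ~p3 both at 2.
All branches of the tableau close; one closing branch shown above.

Unsatisfiable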